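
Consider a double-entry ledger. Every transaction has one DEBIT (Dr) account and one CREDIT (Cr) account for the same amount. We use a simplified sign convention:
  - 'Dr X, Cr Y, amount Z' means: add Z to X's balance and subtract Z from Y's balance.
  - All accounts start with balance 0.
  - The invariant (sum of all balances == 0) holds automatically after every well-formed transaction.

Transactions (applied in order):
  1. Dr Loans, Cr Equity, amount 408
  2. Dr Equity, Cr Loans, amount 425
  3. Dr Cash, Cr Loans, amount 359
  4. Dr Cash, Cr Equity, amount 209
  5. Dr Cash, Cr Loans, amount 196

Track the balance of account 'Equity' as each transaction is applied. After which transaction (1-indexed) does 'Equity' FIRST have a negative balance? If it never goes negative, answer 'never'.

After txn 1: Equity=-408

Answer: 1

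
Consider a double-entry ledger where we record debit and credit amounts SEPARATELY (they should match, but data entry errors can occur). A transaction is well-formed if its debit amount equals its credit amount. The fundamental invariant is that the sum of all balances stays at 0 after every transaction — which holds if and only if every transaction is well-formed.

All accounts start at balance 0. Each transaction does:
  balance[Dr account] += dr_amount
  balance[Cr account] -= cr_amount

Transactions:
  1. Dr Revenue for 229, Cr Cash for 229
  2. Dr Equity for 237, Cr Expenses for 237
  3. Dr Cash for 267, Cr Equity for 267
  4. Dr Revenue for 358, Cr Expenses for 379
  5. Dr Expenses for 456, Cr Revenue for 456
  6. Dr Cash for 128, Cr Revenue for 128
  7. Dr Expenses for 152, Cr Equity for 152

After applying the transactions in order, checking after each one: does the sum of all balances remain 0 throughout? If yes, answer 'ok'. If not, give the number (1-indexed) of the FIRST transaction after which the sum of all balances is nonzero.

Answer: 4

Derivation:
After txn 1: dr=229 cr=229 sum_balances=0
After txn 2: dr=237 cr=237 sum_balances=0
After txn 3: dr=267 cr=267 sum_balances=0
After txn 4: dr=358 cr=379 sum_balances=-21
After txn 5: dr=456 cr=456 sum_balances=-21
After txn 6: dr=128 cr=128 sum_balances=-21
After txn 7: dr=152 cr=152 sum_balances=-21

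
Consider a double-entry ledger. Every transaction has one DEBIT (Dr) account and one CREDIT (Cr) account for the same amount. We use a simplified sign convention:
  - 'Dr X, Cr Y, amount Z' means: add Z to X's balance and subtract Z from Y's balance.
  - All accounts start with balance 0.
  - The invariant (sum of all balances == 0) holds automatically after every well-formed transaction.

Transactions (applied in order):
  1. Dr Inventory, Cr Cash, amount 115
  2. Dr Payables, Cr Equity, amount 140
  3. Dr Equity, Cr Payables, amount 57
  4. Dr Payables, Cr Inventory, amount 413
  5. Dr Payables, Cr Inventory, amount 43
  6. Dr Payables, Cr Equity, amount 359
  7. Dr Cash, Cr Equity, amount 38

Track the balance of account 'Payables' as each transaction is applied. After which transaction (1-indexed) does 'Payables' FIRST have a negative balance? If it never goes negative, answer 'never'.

Answer: never

Derivation:
After txn 1: Payables=0
After txn 2: Payables=140
After txn 3: Payables=83
After txn 4: Payables=496
After txn 5: Payables=539
After txn 6: Payables=898
After txn 7: Payables=898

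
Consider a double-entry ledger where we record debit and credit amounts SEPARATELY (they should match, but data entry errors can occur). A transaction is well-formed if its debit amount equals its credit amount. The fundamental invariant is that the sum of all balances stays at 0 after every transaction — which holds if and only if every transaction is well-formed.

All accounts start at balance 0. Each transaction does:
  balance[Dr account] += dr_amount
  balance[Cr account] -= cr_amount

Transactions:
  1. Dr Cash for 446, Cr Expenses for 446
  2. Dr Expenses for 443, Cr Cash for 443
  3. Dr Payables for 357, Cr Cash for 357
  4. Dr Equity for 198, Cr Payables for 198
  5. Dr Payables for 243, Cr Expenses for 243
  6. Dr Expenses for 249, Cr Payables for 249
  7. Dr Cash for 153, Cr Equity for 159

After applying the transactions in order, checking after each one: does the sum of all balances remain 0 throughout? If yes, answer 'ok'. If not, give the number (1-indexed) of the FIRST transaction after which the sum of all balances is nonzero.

After txn 1: dr=446 cr=446 sum_balances=0
After txn 2: dr=443 cr=443 sum_balances=0
After txn 3: dr=357 cr=357 sum_balances=0
After txn 4: dr=198 cr=198 sum_balances=0
After txn 5: dr=243 cr=243 sum_balances=0
After txn 6: dr=249 cr=249 sum_balances=0
After txn 7: dr=153 cr=159 sum_balances=-6

Answer: 7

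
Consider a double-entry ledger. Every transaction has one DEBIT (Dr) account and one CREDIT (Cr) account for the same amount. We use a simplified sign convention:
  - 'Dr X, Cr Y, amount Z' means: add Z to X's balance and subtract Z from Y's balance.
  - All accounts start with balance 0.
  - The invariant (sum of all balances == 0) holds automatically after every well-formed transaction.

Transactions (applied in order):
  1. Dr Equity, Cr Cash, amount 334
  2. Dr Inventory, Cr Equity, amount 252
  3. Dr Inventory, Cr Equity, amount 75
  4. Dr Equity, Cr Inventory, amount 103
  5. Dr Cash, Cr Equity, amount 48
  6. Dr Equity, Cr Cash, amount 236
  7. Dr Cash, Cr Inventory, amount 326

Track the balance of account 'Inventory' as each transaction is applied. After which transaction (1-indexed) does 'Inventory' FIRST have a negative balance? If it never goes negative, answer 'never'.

Answer: 7

Derivation:
After txn 1: Inventory=0
After txn 2: Inventory=252
After txn 3: Inventory=327
After txn 4: Inventory=224
After txn 5: Inventory=224
After txn 6: Inventory=224
After txn 7: Inventory=-102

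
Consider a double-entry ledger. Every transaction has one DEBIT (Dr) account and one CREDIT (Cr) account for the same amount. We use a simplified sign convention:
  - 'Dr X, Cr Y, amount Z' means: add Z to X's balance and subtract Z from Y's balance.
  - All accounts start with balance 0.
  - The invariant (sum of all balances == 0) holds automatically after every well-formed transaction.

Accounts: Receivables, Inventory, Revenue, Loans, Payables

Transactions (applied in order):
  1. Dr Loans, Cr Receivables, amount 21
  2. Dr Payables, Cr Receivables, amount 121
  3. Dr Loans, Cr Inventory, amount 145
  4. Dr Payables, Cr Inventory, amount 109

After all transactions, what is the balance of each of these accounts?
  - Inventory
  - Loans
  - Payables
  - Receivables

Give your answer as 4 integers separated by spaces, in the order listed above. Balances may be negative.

Answer: -254 166 230 -142

Derivation:
After txn 1 (Dr Loans, Cr Receivables, amount 21): Loans=21 Receivables=-21
After txn 2 (Dr Payables, Cr Receivables, amount 121): Loans=21 Payables=121 Receivables=-142
After txn 3 (Dr Loans, Cr Inventory, amount 145): Inventory=-145 Loans=166 Payables=121 Receivables=-142
After txn 4 (Dr Payables, Cr Inventory, amount 109): Inventory=-254 Loans=166 Payables=230 Receivables=-142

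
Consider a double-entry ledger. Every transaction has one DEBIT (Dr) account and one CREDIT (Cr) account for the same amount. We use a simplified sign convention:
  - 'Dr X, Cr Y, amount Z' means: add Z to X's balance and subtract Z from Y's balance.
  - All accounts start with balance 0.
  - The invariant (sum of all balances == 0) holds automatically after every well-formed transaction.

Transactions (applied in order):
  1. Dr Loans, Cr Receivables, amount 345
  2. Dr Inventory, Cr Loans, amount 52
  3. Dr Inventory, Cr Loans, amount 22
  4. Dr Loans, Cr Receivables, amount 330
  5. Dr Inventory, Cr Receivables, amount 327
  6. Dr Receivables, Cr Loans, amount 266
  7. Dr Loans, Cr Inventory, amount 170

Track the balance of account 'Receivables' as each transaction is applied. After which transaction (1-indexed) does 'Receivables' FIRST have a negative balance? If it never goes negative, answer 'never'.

Answer: 1

Derivation:
After txn 1: Receivables=-345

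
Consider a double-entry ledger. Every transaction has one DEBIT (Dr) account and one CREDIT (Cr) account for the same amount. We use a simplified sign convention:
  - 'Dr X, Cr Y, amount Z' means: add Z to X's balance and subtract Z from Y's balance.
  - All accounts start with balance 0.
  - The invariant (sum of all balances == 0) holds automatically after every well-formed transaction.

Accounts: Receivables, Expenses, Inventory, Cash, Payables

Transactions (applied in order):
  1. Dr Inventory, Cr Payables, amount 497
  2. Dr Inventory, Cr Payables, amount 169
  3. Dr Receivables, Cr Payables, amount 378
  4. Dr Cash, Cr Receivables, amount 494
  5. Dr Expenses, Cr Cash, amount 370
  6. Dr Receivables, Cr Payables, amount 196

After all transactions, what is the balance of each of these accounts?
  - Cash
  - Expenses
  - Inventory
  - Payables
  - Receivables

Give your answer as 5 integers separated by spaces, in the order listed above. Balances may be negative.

Answer: 124 370 666 -1240 80

Derivation:
After txn 1 (Dr Inventory, Cr Payables, amount 497): Inventory=497 Payables=-497
After txn 2 (Dr Inventory, Cr Payables, amount 169): Inventory=666 Payables=-666
After txn 3 (Dr Receivables, Cr Payables, amount 378): Inventory=666 Payables=-1044 Receivables=378
After txn 4 (Dr Cash, Cr Receivables, amount 494): Cash=494 Inventory=666 Payables=-1044 Receivables=-116
After txn 5 (Dr Expenses, Cr Cash, amount 370): Cash=124 Expenses=370 Inventory=666 Payables=-1044 Receivables=-116
After txn 6 (Dr Receivables, Cr Payables, amount 196): Cash=124 Expenses=370 Inventory=666 Payables=-1240 Receivables=80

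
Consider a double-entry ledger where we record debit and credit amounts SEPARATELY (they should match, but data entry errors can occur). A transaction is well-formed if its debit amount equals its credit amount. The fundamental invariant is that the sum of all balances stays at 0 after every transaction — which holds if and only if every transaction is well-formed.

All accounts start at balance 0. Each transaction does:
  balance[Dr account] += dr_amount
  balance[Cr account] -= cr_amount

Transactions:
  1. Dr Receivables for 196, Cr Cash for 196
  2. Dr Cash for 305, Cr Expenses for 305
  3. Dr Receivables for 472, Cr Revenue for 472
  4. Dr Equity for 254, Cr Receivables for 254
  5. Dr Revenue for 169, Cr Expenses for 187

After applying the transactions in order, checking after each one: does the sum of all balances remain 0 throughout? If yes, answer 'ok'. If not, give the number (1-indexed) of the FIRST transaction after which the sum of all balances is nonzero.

After txn 1: dr=196 cr=196 sum_balances=0
After txn 2: dr=305 cr=305 sum_balances=0
After txn 3: dr=472 cr=472 sum_balances=0
After txn 4: dr=254 cr=254 sum_balances=0
After txn 5: dr=169 cr=187 sum_balances=-18

Answer: 5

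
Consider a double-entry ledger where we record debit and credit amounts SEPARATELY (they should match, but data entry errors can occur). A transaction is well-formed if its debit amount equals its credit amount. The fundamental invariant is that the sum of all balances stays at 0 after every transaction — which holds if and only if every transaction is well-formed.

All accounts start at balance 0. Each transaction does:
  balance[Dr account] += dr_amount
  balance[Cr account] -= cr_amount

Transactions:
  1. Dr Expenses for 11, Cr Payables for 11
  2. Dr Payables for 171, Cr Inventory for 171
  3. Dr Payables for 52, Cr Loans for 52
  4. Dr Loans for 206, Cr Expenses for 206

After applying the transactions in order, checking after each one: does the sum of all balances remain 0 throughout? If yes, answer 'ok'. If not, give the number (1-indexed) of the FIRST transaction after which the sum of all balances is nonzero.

After txn 1: dr=11 cr=11 sum_balances=0
After txn 2: dr=171 cr=171 sum_balances=0
After txn 3: dr=52 cr=52 sum_balances=0
After txn 4: dr=206 cr=206 sum_balances=0

Answer: ok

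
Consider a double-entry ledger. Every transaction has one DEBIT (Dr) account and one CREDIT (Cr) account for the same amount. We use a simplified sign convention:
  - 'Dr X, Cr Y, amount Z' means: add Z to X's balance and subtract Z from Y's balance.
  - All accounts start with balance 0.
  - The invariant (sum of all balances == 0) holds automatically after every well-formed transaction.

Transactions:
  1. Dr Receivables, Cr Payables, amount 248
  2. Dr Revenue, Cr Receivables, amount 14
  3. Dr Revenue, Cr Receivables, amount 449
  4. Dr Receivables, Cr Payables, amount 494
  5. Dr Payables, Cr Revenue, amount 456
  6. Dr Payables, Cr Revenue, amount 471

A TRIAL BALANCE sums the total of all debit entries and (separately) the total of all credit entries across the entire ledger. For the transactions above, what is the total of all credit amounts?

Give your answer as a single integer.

Txn 1: credit+=248
Txn 2: credit+=14
Txn 3: credit+=449
Txn 4: credit+=494
Txn 5: credit+=456
Txn 6: credit+=471
Total credits = 2132

Answer: 2132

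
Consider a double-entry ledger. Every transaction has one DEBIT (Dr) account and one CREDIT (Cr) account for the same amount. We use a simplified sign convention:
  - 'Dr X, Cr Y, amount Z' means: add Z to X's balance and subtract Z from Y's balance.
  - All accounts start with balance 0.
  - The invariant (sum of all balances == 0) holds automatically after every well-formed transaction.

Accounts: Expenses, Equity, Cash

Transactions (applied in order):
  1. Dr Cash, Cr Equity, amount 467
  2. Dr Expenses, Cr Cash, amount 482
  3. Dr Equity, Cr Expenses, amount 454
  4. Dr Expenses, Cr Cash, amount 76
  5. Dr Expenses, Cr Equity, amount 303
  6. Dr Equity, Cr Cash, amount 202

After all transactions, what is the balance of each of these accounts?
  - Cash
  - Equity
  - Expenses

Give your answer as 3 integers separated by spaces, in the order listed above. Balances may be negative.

After txn 1 (Dr Cash, Cr Equity, amount 467): Cash=467 Equity=-467
After txn 2 (Dr Expenses, Cr Cash, amount 482): Cash=-15 Equity=-467 Expenses=482
After txn 3 (Dr Equity, Cr Expenses, amount 454): Cash=-15 Equity=-13 Expenses=28
After txn 4 (Dr Expenses, Cr Cash, amount 76): Cash=-91 Equity=-13 Expenses=104
After txn 5 (Dr Expenses, Cr Equity, amount 303): Cash=-91 Equity=-316 Expenses=407
After txn 6 (Dr Equity, Cr Cash, amount 202): Cash=-293 Equity=-114 Expenses=407

Answer: -293 -114 407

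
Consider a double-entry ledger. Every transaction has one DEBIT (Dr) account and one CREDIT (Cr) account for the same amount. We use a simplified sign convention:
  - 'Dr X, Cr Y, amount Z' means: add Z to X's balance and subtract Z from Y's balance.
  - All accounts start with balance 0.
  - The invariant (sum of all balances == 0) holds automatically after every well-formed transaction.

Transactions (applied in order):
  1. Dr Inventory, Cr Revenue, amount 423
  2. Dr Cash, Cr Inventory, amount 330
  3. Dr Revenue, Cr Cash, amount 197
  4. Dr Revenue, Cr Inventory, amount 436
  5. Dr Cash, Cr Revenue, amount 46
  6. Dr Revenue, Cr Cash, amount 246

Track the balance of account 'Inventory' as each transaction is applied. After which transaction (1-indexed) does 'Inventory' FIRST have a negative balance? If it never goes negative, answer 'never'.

After txn 1: Inventory=423
After txn 2: Inventory=93
After txn 3: Inventory=93
After txn 4: Inventory=-343

Answer: 4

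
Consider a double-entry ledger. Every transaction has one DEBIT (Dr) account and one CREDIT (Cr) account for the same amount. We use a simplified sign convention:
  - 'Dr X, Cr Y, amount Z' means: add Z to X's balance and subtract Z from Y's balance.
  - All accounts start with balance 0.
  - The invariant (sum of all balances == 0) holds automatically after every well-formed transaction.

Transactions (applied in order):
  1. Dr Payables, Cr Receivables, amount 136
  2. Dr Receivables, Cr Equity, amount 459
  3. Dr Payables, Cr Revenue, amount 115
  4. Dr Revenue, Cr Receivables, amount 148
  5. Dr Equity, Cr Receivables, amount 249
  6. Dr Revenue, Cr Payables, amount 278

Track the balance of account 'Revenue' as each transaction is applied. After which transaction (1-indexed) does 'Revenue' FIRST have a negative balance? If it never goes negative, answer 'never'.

Answer: 3

Derivation:
After txn 1: Revenue=0
After txn 2: Revenue=0
After txn 3: Revenue=-115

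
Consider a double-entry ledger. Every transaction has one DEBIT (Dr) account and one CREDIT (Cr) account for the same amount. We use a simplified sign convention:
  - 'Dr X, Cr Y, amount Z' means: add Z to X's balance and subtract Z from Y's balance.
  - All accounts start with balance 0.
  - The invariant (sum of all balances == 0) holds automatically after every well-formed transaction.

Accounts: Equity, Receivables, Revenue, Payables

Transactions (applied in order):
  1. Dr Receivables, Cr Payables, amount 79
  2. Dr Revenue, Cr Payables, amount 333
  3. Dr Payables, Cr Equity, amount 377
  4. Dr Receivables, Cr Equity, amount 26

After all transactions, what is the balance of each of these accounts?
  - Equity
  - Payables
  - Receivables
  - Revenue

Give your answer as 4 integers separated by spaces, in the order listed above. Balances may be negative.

After txn 1 (Dr Receivables, Cr Payables, amount 79): Payables=-79 Receivables=79
After txn 2 (Dr Revenue, Cr Payables, amount 333): Payables=-412 Receivables=79 Revenue=333
After txn 3 (Dr Payables, Cr Equity, amount 377): Equity=-377 Payables=-35 Receivables=79 Revenue=333
After txn 4 (Dr Receivables, Cr Equity, amount 26): Equity=-403 Payables=-35 Receivables=105 Revenue=333

Answer: -403 -35 105 333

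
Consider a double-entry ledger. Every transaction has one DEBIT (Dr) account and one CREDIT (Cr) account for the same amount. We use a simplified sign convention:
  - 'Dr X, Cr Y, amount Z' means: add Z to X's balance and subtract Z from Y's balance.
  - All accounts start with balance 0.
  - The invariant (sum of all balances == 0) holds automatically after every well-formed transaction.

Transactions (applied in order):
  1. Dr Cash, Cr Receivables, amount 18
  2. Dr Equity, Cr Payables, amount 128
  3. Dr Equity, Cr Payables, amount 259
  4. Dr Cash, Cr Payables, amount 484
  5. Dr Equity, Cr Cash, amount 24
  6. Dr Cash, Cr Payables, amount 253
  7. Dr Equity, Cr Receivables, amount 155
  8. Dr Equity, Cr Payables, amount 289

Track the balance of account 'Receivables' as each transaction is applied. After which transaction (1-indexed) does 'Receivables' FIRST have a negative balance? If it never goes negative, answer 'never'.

Answer: 1

Derivation:
After txn 1: Receivables=-18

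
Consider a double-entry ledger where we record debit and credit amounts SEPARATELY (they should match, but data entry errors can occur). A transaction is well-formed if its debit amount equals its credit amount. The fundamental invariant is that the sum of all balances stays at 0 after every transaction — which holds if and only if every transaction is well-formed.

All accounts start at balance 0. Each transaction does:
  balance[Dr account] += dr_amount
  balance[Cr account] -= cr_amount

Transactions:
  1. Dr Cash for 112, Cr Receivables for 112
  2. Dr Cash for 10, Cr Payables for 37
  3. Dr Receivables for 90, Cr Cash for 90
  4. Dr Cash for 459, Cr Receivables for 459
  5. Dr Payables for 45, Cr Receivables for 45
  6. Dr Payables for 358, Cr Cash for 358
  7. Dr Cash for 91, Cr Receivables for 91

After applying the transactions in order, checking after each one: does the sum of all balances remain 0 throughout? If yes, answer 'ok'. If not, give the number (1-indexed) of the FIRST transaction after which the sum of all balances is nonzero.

Answer: 2

Derivation:
After txn 1: dr=112 cr=112 sum_balances=0
After txn 2: dr=10 cr=37 sum_balances=-27
After txn 3: dr=90 cr=90 sum_balances=-27
After txn 4: dr=459 cr=459 sum_balances=-27
After txn 5: dr=45 cr=45 sum_balances=-27
After txn 6: dr=358 cr=358 sum_balances=-27
After txn 7: dr=91 cr=91 sum_balances=-27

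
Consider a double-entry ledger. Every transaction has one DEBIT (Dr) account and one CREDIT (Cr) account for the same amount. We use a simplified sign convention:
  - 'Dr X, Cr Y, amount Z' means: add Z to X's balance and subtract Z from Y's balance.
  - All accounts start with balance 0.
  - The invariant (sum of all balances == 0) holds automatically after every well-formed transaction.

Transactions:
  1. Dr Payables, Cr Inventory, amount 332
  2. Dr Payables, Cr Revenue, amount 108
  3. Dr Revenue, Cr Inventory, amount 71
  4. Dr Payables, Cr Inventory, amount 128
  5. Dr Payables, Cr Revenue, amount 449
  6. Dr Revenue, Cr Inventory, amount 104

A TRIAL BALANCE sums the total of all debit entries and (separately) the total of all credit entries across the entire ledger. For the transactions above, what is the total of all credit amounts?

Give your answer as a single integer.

Answer: 1192

Derivation:
Txn 1: credit+=332
Txn 2: credit+=108
Txn 3: credit+=71
Txn 4: credit+=128
Txn 5: credit+=449
Txn 6: credit+=104
Total credits = 1192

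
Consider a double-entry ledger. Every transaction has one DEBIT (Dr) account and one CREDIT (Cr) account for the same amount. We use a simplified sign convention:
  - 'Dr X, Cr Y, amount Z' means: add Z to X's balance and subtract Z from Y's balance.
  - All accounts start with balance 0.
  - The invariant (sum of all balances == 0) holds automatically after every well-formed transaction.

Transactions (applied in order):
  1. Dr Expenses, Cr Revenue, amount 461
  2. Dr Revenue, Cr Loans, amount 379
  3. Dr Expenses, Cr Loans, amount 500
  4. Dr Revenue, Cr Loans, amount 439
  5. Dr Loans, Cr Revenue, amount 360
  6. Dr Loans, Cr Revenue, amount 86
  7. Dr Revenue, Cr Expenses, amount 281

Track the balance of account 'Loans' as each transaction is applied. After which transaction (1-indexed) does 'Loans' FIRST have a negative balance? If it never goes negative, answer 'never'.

Answer: 2

Derivation:
After txn 1: Loans=0
After txn 2: Loans=-379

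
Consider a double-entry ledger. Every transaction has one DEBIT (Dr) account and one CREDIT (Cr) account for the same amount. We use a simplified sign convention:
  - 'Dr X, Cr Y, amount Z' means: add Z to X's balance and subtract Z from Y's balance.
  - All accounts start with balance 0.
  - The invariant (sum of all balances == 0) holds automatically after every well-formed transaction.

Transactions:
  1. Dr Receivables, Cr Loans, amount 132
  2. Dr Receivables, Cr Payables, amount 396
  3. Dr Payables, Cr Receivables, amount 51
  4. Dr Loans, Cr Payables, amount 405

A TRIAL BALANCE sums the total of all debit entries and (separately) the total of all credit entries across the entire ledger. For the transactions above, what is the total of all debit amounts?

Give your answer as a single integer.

Txn 1: debit+=132
Txn 2: debit+=396
Txn 3: debit+=51
Txn 4: debit+=405
Total debits = 984

Answer: 984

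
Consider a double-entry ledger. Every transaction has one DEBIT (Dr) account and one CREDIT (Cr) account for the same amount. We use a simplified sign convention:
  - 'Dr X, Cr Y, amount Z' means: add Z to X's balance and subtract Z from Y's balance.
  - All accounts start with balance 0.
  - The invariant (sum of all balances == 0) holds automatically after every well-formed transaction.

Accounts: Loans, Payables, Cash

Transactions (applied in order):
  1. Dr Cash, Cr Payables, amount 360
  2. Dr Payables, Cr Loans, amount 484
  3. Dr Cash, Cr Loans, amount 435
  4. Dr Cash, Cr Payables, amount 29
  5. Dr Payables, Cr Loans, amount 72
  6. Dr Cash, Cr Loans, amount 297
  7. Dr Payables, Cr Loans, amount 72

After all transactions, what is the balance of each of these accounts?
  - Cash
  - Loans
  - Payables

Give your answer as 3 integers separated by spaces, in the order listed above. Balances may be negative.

Answer: 1121 -1360 239

Derivation:
After txn 1 (Dr Cash, Cr Payables, amount 360): Cash=360 Payables=-360
After txn 2 (Dr Payables, Cr Loans, amount 484): Cash=360 Loans=-484 Payables=124
After txn 3 (Dr Cash, Cr Loans, amount 435): Cash=795 Loans=-919 Payables=124
After txn 4 (Dr Cash, Cr Payables, amount 29): Cash=824 Loans=-919 Payables=95
After txn 5 (Dr Payables, Cr Loans, amount 72): Cash=824 Loans=-991 Payables=167
After txn 6 (Dr Cash, Cr Loans, amount 297): Cash=1121 Loans=-1288 Payables=167
After txn 7 (Dr Payables, Cr Loans, amount 72): Cash=1121 Loans=-1360 Payables=239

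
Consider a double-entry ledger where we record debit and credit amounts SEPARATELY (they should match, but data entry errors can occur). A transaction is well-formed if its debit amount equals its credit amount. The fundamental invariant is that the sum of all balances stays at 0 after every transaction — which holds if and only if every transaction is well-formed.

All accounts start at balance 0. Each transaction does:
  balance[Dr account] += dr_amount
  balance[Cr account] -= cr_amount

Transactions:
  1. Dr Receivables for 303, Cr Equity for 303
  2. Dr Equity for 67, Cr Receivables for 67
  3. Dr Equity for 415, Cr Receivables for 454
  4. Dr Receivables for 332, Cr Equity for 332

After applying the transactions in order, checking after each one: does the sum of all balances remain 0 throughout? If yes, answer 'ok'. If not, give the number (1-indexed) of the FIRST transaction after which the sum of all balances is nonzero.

Answer: 3

Derivation:
After txn 1: dr=303 cr=303 sum_balances=0
After txn 2: dr=67 cr=67 sum_balances=0
After txn 3: dr=415 cr=454 sum_balances=-39
After txn 4: dr=332 cr=332 sum_balances=-39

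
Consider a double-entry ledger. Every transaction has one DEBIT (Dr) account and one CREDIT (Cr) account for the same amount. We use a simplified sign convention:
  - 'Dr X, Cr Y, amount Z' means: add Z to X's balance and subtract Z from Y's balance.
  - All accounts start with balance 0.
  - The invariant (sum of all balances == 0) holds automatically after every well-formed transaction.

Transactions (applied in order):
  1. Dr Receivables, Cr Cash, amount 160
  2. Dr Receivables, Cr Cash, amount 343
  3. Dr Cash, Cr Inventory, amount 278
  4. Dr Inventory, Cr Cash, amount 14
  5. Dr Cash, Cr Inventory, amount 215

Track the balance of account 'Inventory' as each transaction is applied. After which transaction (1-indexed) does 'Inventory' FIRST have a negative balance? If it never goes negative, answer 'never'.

Answer: 3

Derivation:
After txn 1: Inventory=0
After txn 2: Inventory=0
After txn 3: Inventory=-278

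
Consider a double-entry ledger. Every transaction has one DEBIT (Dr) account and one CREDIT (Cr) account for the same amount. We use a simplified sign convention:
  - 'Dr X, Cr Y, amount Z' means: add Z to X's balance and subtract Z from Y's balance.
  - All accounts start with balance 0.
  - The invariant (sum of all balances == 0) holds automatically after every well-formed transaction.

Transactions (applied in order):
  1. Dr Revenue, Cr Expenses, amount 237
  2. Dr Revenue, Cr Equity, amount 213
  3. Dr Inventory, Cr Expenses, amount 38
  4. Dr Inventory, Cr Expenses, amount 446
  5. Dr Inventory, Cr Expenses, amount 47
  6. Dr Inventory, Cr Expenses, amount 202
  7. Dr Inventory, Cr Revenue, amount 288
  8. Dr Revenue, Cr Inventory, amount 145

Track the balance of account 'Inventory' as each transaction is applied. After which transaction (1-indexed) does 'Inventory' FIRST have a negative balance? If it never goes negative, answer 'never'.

Answer: never

Derivation:
After txn 1: Inventory=0
After txn 2: Inventory=0
After txn 3: Inventory=38
After txn 4: Inventory=484
After txn 5: Inventory=531
After txn 6: Inventory=733
After txn 7: Inventory=1021
After txn 8: Inventory=876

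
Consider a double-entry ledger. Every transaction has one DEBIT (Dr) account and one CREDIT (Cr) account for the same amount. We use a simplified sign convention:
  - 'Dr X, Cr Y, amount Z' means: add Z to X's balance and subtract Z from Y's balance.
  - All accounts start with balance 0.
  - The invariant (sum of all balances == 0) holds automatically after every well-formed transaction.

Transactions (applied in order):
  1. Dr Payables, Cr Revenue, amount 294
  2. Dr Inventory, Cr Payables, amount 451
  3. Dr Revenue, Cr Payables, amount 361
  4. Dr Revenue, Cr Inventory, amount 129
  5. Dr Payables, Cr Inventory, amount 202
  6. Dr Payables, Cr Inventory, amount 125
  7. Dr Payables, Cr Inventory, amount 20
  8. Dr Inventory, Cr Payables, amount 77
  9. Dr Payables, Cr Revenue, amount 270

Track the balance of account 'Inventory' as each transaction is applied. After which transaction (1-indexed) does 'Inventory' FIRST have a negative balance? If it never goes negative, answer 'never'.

Answer: 6

Derivation:
After txn 1: Inventory=0
After txn 2: Inventory=451
After txn 3: Inventory=451
After txn 4: Inventory=322
After txn 5: Inventory=120
After txn 6: Inventory=-5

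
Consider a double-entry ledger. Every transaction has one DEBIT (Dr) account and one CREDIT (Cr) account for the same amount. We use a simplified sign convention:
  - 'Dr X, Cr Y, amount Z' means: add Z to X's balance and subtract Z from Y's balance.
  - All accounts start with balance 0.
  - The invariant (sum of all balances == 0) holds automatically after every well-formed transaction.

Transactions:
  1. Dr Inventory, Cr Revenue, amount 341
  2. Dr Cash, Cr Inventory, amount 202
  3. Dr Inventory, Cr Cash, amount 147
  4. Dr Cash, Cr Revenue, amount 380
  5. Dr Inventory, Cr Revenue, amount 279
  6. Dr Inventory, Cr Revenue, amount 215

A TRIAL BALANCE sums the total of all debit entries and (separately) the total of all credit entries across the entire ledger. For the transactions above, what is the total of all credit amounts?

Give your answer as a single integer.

Txn 1: credit+=341
Txn 2: credit+=202
Txn 3: credit+=147
Txn 4: credit+=380
Txn 5: credit+=279
Txn 6: credit+=215
Total credits = 1564

Answer: 1564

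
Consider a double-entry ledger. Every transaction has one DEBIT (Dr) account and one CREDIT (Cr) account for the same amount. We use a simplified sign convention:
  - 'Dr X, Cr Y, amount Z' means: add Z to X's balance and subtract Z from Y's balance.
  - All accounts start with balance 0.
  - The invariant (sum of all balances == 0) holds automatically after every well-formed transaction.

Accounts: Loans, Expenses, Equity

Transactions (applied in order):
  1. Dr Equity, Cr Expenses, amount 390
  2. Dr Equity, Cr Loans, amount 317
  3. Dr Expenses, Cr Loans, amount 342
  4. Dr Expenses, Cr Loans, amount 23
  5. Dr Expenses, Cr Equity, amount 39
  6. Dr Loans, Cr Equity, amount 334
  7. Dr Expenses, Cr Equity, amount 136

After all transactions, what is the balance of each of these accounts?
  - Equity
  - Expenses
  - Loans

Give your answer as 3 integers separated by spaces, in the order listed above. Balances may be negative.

After txn 1 (Dr Equity, Cr Expenses, amount 390): Equity=390 Expenses=-390
After txn 2 (Dr Equity, Cr Loans, amount 317): Equity=707 Expenses=-390 Loans=-317
After txn 3 (Dr Expenses, Cr Loans, amount 342): Equity=707 Expenses=-48 Loans=-659
After txn 4 (Dr Expenses, Cr Loans, amount 23): Equity=707 Expenses=-25 Loans=-682
After txn 5 (Dr Expenses, Cr Equity, amount 39): Equity=668 Expenses=14 Loans=-682
After txn 6 (Dr Loans, Cr Equity, amount 334): Equity=334 Expenses=14 Loans=-348
After txn 7 (Dr Expenses, Cr Equity, amount 136): Equity=198 Expenses=150 Loans=-348

Answer: 198 150 -348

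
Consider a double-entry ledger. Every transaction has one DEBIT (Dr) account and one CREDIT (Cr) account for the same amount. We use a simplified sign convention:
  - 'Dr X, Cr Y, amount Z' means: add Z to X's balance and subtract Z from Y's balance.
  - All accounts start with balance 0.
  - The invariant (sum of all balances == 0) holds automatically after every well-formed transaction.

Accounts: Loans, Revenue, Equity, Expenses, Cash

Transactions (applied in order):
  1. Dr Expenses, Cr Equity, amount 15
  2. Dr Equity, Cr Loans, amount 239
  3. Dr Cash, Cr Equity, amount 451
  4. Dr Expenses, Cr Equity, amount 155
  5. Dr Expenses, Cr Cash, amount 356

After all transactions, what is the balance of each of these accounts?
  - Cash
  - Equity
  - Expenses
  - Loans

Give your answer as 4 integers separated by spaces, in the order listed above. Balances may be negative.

Answer: 95 -382 526 -239

Derivation:
After txn 1 (Dr Expenses, Cr Equity, amount 15): Equity=-15 Expenses=15
After txn 2 (Dr Equity, Cr Loans, amount 239): Equity=224 Expenses=15 Loans=-239
After txn 3 (Dr Cash, Cr Equity, amount 451): Cash=451 Equity=-227 Expenses=15 Loans=-239
After txn 4 (Dr Expenses, Cr Equity, amount 155): Cash=451 Equity=-382 Expenses=170 Loans=-239
After txn 5 (Dr Expenses, Cr Cash, amount 356): Cash=95 Equity=-382 Expenses=526 Loans=-239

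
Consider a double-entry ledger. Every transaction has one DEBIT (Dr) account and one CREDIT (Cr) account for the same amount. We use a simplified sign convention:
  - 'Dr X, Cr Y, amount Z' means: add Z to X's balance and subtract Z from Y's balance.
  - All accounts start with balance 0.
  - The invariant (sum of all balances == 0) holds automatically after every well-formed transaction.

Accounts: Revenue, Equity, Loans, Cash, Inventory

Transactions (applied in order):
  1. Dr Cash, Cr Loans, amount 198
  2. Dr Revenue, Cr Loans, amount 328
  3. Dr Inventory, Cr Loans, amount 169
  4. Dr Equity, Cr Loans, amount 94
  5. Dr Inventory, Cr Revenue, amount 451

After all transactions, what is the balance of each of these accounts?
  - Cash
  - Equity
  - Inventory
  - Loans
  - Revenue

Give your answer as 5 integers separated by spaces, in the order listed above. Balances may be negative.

After txn 1 (Dr Cash, Cr Loans, amount 198): Cash=198 Loans=-198
After txn 2 (Dr Revenue, Cr Loans, amount 328): Cash=198 Loans=-526 Revenue=328
After txn 3 (Dr Inventory, Cr Loans, amount 169): Cash=198 Inventory=169 Loans=-695 Revenue=328
After txn 4 (Dr Equity, Cr Loans, amount 94): Cash=198 Equity=94 Inventory=169 Loans=-789 Revenue=328
After txn 5 (Dr Inventory, Cr Revenue, amount 451): Cash=198 Equity=94 Inventory=620 Loans=-789 Revenue=-123

Answer: 198 94 620 -789 -123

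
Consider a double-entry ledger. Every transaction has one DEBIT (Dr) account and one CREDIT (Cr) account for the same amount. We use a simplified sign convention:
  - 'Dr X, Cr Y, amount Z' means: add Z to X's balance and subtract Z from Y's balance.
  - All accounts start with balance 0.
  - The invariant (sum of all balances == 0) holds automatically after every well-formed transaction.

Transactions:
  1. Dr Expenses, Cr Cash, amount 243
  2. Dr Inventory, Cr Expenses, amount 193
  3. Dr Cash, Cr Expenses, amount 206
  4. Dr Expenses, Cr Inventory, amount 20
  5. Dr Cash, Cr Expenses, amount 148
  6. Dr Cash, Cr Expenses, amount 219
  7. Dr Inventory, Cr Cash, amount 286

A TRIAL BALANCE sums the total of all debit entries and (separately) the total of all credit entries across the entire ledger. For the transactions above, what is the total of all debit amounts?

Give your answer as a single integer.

Txn 1: debit+=243
Txn 2: debit+=193
Txn 3: debit+=206
Txn 4: debit+=20
Txn 5: debit+=148
Txn 6: debit+=219
Txn 7: debit+=286
Total debits = 1315

Answer: 1315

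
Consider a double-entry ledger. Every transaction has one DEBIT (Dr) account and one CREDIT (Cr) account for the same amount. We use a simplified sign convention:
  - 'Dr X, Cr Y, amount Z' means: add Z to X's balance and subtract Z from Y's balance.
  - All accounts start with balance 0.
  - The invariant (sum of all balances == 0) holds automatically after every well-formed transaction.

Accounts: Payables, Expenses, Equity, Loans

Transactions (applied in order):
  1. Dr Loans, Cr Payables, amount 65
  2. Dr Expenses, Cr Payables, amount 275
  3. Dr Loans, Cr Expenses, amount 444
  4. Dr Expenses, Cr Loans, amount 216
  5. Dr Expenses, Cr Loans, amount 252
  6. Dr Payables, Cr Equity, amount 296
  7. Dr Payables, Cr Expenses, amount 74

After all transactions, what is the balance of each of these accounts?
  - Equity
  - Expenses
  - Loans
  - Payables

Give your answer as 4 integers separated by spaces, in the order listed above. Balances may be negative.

Answer: -296 225 41 30

Derivation:
After txn 1 (Dr Loans, Cr Payables, amount 65): Loans=65 Payables=-65
After txn 2 (Dr Expenses, Cr Payables, amount 275): Expenses=275 Loans=65 Payables=-340
After txn 3 (Dr Loans, Cr Expenses, amount 444): Expenses=-169 Loans=509 Payables=-340
After txn 4 (Dr Expenses, Cr Loans, amount 216): Expenses=47 Loans=293 Payables=-340
After txn 5 (Dr Expenses, Cr Loans, amount 252): Expenses=299 Loans=41 Payables=-340
After txn 6 (Dr Payables, Cr Equity, amount 296): Equity=-296 Expenses=299 Loans=41 Payables=-44
After txn 7 (Dr Payables, Cr Expenses, amount 74): Equity=-296 Expenses=225 Loans=41 Payables=30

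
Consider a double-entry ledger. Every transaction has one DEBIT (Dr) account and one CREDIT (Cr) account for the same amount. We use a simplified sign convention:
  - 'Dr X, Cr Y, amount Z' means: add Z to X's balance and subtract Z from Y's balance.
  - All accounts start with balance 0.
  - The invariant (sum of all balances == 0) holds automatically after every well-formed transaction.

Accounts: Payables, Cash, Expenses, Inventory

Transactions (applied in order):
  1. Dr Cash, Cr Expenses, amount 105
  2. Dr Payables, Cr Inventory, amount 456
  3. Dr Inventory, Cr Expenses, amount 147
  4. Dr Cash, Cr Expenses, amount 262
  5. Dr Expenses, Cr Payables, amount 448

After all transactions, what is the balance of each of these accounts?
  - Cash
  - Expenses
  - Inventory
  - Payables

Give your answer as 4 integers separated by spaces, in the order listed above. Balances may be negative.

After txn 1 (Dr Cash, Cr Expenses, amount 105): Cash=105 Expenses=-105
After txn 2 (Dr Payables, Cr Inventory, amount 456): Cash=105 Expenses=-105 Inventory=-456 Payables=456
After txn 3 (Dr Inventory, Cr Expenses, amount 147): Cash=105 Expenses=-252 Inventory=-309 Payables=456
After txn 4 (Dr Cash, Cr Expenses, amount 262): Cash=367 Expenses=-514 Inventory=-309 Payables=456
After txn 5 (Dr Expenses, Cr Payables, amount 448): Cash=367 Expenses=-66 Inventory=-309 Payables=8

Answer: 367 -66 -309 8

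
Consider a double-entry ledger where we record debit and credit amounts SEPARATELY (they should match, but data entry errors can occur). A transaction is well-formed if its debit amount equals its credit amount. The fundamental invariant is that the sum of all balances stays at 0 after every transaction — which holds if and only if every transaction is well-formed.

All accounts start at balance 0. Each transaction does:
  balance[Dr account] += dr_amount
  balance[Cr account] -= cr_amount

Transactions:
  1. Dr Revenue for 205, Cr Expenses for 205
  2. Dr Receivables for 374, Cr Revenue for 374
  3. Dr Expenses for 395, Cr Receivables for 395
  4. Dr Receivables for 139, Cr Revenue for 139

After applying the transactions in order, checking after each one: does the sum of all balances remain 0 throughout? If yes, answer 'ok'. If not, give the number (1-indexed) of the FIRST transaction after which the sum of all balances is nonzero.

Answer: ok

Derivation:
After txn 1: dr=205 cr=205 sum_balances=0
After txn 2: dr=374 cr=374 sum_balances=0
After txn 3: dr=395 cr=395 sum_balances=0
After txn 4: dr=139 cr=139 sum_balances=0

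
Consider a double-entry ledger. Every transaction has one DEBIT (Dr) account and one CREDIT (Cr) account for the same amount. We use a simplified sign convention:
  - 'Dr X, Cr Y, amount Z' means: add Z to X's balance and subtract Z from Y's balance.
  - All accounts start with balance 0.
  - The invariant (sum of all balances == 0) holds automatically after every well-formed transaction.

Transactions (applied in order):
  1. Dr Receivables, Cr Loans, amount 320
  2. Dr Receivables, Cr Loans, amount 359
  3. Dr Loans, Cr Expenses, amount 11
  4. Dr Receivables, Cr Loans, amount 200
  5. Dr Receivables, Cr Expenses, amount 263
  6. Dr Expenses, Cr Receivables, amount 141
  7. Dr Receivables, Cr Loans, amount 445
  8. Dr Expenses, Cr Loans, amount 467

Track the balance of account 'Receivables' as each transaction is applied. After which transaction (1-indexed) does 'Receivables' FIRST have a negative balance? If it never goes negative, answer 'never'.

After txn 1: Receivables=320
After txn 2: Receivables=679
After txn 3: Receivables=679
After txn 4: Receivables=879
After txn 5: Receivables=1142
After txn 6: Receivables=1001
After txn 7: Receivables=1446
After txn 8: Receivables=1446

Answer: never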